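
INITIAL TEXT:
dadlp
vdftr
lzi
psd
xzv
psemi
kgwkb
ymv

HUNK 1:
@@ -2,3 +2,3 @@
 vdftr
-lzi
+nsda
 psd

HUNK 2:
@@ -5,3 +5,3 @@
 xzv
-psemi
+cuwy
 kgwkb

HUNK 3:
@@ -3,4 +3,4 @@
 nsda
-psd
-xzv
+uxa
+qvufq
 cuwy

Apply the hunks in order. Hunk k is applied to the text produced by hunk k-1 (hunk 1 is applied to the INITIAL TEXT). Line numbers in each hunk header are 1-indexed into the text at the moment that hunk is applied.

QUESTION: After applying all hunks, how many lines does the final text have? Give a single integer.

Hunk 1: at line 2 remove [lzi] add [nsda] -> 8 lines: dadlp vdftr nsda psd xzv psemi kgwkb ymv
Hunk 2: at line 5 remove [psemi] add [cuwy] -> 8 lines: dadlp vdftr nsda psd xzv cuwy kgwkb ymv
Hunk 3: at line 3 remove [psd,xzv] add [uxa,qvufq] -> 8 lines: dadlp vdftr nsda uxa qvufq cuwy kgwkb ymv
Final line count: 8

Answer: 8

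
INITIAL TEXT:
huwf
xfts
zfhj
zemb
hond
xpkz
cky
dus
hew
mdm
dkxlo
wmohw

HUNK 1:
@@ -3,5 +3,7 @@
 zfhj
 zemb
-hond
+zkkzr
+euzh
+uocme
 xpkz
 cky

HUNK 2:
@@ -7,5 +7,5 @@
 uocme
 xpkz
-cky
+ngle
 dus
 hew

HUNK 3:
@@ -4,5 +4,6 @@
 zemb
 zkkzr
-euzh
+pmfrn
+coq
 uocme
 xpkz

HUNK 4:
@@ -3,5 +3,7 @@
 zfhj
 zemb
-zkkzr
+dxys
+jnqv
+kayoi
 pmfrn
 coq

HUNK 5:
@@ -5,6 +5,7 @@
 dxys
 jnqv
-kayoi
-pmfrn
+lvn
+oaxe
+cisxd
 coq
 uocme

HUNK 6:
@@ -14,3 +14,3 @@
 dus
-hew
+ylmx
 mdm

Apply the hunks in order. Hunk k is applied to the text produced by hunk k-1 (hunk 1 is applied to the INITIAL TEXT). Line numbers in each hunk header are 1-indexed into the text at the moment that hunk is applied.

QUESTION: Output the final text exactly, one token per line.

Answer: huwf
xfts
zfhj
zemb
dxys
jnqv
lvn
oaxe
cisxd
coq
uocme
xpkz
ngle
dus
ylmx
mdm
dkxlo
wmohw

Derivation:
Hunk 1: at line 3 remove [hond] add [zkkzr,euzh,uocme] -> 14 lines: huwf xfts zfhj zemb zkkzr euzh uocme xpkz cky dus hew mdm dkxlo wmohw
Hunk 2: at line 7 remove [cky] add [ngle] -> 14 lines: huwf xfts zfhj zemb zkkzr euzh uocme xpkz ngle dus hew mdm dkxlo wmohw
Hunk 3: at line 4 remove [euzh] add [pmfrn,coq] -> 15 lines: huwf xfts zfhj zemb zkkzr pmfrn coq uocme xpkz ngle dus hew mdm dkxlo wmohw
Hunk 4: at line 3 remove [zkkzr] add [dxys,jnqv,kayoi] -> 17 lines: huwf xfts zfhj zemb dxys jnqv kayoi pmfrn coq uocme xpkz ngle dus hew mdm dkxlo wmohw
Hunk 5: at line 5 remove [kayoi,pmfrn] add [lvn,oaxe,cisxd] -> 18 lines: huwf xfts zfhj zemb dxys jnqv lvn oaxe cisxd coq uocme xpkz ngle dus hew mdm dkxlo wmohw
Hunk 6: at line 14 remove [hew] add [ylmx] -> 18 lines: huwf xfts zfhj zemb dxys jnqv lvn oaxe cisxd coq uocme xpkz ngle dus ylmx mdm dkxlo wmohw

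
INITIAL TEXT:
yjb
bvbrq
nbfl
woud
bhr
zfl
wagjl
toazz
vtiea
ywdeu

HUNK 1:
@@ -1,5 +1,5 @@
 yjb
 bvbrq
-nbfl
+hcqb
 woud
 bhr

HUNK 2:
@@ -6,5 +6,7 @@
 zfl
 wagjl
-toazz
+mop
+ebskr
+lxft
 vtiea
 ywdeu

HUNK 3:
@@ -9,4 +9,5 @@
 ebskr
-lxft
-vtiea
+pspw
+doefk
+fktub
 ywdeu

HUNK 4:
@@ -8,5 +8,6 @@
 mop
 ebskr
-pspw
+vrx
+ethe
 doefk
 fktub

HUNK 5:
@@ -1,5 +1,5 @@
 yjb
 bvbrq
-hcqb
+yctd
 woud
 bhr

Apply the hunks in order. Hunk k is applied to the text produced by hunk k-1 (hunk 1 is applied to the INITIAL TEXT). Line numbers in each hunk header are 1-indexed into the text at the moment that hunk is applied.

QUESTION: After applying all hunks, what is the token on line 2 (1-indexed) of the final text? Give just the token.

Hunk 1: at line 1 remove [nbfl] add [hcqb] -> 10 lines: yjb bvbrq hcqb woud bhr zfl wagjl toazz vtiea ywdeu
Hunk 2: at line 6 remove [toazz] add [mop,ebskr,lxft] -> 12 lines: yjb bvbrq hcqb woud bhr zfl wagjl mop ebskr lxft vtiea ywdeu
Hunk 3: at line 9 remove [lxft,vtiea] add [pspw,doefk,fktub] -> 13 lines: yjb bvbrq hcqb woud bhr zfl wagjl mop ebskr pspw doefk fktub ywdeu
Hunk 4: at line 8 remove [pspw] add [vrx,ethe] -> 14 lines: yjb bvbrq hcqb woud bhr zfl wagjl mop ebskr vrx ethe doefk fktub ywdeu
Hunk 5: at line 1 remove [hcqb] add [yctd] -> 14 lines: yjb bvbrq yctd woud bhr zfl wagjl mop ebskr vrx ethe doefk fktub ywdeu
Final line 2: bvbrq

Answer: bvbrq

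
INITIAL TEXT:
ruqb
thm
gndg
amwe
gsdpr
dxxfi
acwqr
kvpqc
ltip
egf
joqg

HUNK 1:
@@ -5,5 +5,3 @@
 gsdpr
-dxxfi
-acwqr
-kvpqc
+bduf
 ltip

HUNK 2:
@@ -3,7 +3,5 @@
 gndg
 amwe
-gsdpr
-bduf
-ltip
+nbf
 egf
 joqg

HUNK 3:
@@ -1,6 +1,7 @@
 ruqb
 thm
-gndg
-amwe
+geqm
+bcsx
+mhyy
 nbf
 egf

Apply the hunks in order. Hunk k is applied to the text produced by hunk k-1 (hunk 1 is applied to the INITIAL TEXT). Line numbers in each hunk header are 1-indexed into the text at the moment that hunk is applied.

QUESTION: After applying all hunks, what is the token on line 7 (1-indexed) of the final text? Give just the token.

Hunk 1: at line 5 remove [dxxfi,acwqr,kvpqc] add [bduf] -> 9 lines: ruqb thm gndg amwe gsdpr bduf ltip egf joqg
Hunk 2: at line 3 remove [gsdpr,bduf,ltip] add [nbf] -> 7 lines: ruqb thm gndg amwe nbf egf joqg
Hunk 3: at line 1 remove [gndg,amwe] add [geqm,bcsx,mhyy] -> 8 lines: ruqb thm geqm bcsx mhyy nbf egf joqg
Final line 7: egf

Answer: egf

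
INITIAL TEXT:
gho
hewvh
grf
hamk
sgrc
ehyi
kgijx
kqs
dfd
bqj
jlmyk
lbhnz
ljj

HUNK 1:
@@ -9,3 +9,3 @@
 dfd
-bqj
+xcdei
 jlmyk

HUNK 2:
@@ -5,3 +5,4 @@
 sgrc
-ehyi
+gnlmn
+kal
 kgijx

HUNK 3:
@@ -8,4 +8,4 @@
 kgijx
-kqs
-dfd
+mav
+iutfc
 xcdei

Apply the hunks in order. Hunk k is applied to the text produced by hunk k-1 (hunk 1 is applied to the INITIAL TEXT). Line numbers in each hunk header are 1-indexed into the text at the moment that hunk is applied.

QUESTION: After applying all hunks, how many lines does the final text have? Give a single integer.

Answer: 14

Derivation:
Hunk 1: at line 9 remove [bqj] add [xcdei] -> 13 lines: gho hewvh grf hamk sgrc ehyi kgijx kqs dfd xcdei jlmyk lbhnz ljj
Hunk 2: at line 5 remove [ehyi] add [gnlmn,kal] -> 14 lines: gho hewvh grf hamk sgrc gnlmn kal kgijx kqs dfd xcdei jlmyk lbhnz ljj
Hunk 3: at line 8 remove [kqs,dfd] add [mav,iutfc] -> 14 lines: gho hewvh grf hamk sgrc gnlmn kal kgijx mav iutfc xcdei jlmyk lbhnz ljj
Final line count: 14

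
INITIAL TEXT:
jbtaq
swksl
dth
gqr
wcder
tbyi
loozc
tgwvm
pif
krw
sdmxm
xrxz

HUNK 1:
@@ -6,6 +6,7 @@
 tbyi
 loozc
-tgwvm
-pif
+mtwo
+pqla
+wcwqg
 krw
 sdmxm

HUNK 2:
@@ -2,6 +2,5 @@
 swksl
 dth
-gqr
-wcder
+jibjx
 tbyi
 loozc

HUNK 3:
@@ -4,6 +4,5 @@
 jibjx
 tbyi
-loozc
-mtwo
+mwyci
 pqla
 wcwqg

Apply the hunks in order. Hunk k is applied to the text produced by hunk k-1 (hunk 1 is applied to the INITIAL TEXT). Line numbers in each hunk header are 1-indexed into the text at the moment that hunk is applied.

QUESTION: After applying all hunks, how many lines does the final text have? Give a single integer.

Hunk 1: at line 6 remove [tgwvm,pif] add [mtwo,pqla,wcwqg] -> 13 lines: jbtaq swksl dth gqr wcder tbyi loozc mtwo pqla wcwqg krw sdmxm xrxz
Hunk 2: at line 2 remove [gqr,wcder] add [jibjx] -> 12 lines: jbtaq swksl dth jibjx tbyi loozc mtwo pqla wcwqg krw sdmxm xrxz
Hunk 3: at line 4 remove [loozc,mtwo] add [mwyci] -> 11 lines: jbtaq swksl dth jibjx tbyi mwyci pqla wcwqg krw sdmxm xrxz
Final line count: 11

Answer: 11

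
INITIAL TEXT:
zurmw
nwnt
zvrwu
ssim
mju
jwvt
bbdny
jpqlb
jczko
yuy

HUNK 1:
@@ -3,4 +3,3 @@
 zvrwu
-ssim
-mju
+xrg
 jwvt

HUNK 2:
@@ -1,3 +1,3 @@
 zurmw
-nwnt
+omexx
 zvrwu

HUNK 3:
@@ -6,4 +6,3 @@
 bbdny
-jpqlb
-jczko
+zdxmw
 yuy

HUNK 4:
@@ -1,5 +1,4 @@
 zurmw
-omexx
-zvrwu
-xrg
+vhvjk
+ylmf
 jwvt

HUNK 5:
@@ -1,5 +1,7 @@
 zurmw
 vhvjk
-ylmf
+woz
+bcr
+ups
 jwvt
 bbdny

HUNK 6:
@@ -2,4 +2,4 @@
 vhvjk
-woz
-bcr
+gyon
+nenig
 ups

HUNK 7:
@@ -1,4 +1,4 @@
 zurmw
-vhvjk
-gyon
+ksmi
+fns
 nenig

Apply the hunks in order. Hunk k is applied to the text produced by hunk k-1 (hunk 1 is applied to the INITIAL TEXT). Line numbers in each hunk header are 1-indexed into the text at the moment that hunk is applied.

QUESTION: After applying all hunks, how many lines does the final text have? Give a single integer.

Answer: 9

Derivation:
Hunk 1: at line 3 remove [ssim,mju] add [xrg] -> 9 lines: zurmw nwnt zvrwu xrg jwvt bbdny jpqlb jczko yuy
Hunk 2: at line 1 remove [nwnt] add [omexx] -> 9 lines: zurmw omexx zvrwu xrg jwvt bbdny jpqlb jczko yuy
Hunk 3: at line 6 remove [jpqlb,jczko] add [zdxmw] -> 8 lines: zurmw omexx zvrwu xrg jwvt bbdny zdxmw yuy
Hunk 4: at line 1 remove [omexx,zvrwu,xrg] add [vhvjk,ylmf] -> 7 lines: zurmw vhvjk ylmf jwvt bbdny zdxmw yuy
Hunk 5: at line 1 remove [ylmf] add [woz,bcr,ups] -> 9 lines: zurmw vhvjk woz bcr ups jwvt bbdny zdxmw yuy
Hunk 6: at line 2 remove [woz,bcr] add [gyon,nenig] -> 9 lines: zurmw vhvjk gyon nenig ups jwvt bbdny zdxmw yuy
Hunk 7: at line 1 remove [vhvjk,gyon] add [ksmi,fns] -> 9 lines: zurmw ksmi fns nenig ups jwvt bbdny zdxmw yuy
Final line count: 9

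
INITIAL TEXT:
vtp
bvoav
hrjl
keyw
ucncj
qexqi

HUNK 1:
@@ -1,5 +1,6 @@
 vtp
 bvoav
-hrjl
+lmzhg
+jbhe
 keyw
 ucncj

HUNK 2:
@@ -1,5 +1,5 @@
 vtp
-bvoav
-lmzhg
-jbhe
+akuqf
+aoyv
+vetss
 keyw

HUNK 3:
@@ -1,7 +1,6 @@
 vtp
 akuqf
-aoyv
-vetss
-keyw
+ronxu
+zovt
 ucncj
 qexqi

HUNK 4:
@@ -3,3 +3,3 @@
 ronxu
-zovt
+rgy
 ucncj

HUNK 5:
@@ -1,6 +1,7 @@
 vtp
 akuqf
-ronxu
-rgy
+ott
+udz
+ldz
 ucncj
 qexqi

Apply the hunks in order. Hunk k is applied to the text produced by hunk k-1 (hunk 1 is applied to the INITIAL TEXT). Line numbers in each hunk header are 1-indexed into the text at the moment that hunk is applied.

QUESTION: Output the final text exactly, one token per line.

Hunk 1: at line 1 remove [hrjl] add [lmzhg,jbhe] -> 7 lines: vtp bvoav lmzhg jbhe keyw ucncj qexqi
Hunk 2: at line 1 remove [bvoav,lmzhg,jbhe] add [akuqf,aoyv,vetss] -> 7 lines: vtp akuqf aoyv vetss keyw ucncj qexqi
Hunk 3: at line 1 remove [aoyv,vetss,keyw] add [ronxu,zovt] -> 6 lines: vtp akuqf ronxu zovt ucncj qexqi
Hunk 4: at line 3 remove [zovt] add [rgy] -> 6 lines: vtp akuqf ronxu rgy ucncj qexqi
Hunk 5: at line 1 remove [ronxu,rgy] add [ott,udz,ldz] -> 7 lines: vtp akuqf ott udz ldz ucncj qexqi

Answer: vtp
akuqf
ott
udz
ldz
ucncj
qexqi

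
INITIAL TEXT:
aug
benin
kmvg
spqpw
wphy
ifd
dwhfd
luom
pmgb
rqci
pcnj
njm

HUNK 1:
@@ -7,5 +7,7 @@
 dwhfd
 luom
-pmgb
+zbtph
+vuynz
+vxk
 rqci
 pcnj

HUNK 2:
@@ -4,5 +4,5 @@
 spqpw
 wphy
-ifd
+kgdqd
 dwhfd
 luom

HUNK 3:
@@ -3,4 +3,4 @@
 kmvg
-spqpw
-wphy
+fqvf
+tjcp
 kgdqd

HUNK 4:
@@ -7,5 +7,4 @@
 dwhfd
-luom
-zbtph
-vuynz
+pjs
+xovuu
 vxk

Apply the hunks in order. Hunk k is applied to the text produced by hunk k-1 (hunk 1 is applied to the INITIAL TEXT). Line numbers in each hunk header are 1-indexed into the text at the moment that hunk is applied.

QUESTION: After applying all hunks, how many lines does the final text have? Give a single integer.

Answer: 13

Derivation:
Hunk 1: at line 7 remove [pmgb] add [zbtph,vuynz,vxk] -> 14 lines: aug benin kmvg spqpw wphy ifd dwhfd luom zbtph vuynz vxk rqci pcnj njm
Hunk 2: at line 4 remove [ifd] add [kgdqd] -> 14 lines: aug benin kmvg spqpw wphy kgdqd dwhfd luom zbtph vuynz vxk rqci pcnj njm
Hunk 3: at line 3 remove [spqpw,wphy] add [fqvf,tjcp] -> 14 lines: aug benin kmvg fqvf tjcp kgdqd dwhfd luom zbtph vuynz vxk rqci pcnj njm
Hunk 4: at line 7 remove [luom,zbtph,vuynz] add [pjs,xovuu] -> 13 lines: aug benin kmvg fqvf tjcp kgdqd dwhfd pjs xovuu vxk rqci pcnj njm
Final line count: 13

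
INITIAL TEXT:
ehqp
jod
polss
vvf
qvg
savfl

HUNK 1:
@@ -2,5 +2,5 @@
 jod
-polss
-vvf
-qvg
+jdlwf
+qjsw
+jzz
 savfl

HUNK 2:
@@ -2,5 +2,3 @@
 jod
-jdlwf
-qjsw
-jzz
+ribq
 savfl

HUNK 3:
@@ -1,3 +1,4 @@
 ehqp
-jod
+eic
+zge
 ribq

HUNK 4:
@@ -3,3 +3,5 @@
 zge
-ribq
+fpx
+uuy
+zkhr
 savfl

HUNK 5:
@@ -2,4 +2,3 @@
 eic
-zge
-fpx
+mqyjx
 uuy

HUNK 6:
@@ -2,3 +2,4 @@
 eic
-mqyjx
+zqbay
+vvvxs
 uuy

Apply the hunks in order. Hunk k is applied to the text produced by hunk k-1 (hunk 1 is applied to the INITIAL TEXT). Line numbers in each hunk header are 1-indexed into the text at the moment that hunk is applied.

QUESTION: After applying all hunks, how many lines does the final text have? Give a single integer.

Hunk 1: at line 2 remove [polss,vvf,qvg] add [jdlwf,qjsw,jzz] -> 6 lines: ehqp jod jdlwf qjsw jzz savfl
Hunk 2: at line 2 remove [jdlwf,qjsw,jzz] add [ribq] -> 4 lines: ehqp jod ribq savfl
Hunk 3: at line 1 remove [jod] add [eic,zge] -> 5 lines: ehqp eic zge ribq savfl
Hunk 4: at line 3 remove [ribq] add [fpx,uuy,zkhr] -> 7 lines: ehqp eic zge fpx uuy zkhr savfl
Hunk 5: at line 2 remove [zge,fpx] add [mqyjx] -> 6 lines: ehqp eic mqyjx uuy zkhr savfl
Hunk 6: at line 2 remove [mqyjx] add [zqbay,vvvxs] -> 7 lines: ehqp eic zqbay vvvxs uuy zkhr savfl
Final line count: 7

Answer: 7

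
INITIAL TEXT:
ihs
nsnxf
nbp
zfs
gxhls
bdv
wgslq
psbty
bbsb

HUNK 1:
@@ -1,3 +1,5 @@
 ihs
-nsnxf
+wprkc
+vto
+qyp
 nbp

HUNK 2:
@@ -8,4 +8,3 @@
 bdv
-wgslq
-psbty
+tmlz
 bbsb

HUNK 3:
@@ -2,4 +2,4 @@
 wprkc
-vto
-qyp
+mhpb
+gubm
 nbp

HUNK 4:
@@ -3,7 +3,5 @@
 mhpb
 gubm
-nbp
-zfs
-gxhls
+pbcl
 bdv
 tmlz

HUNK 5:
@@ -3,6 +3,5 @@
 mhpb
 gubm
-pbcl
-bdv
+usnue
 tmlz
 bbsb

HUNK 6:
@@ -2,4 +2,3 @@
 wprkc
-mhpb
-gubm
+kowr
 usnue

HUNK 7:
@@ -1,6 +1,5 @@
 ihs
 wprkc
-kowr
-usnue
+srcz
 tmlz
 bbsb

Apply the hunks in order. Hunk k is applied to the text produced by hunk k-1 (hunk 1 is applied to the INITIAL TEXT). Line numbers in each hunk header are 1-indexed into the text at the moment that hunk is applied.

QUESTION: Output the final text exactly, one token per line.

Hunk 1: at line 1 remove [nsnxf] add [wprkc,vto,qyp] -> 11 lines: ihs wprkc vto qyp nbp zfs gxhls bdv wgslq psbty bbsb
Hunk 2: at line 8 remove [wgslq,psbty] add [tmlz] -> 10 lines: ihs wprkc vto qyp nbp zfs gxhls bdv tmlz bbsb
Hunk 3: at line 2 remove [vto,qyp] add [mhpb,gubm] -> 10 lines: ihs wprkc mhpb gubm nbp zfs gxhls bdv tmlz bbsb
Hunk 4: at line 3 remove [nbp,zfs,gxhls] add [pbcl] -> 8 lines: ihs wprkc mhpb gubm pbcl bdv tmlz bbsb
Hunk 5: at line 3 remove [pbcl,bdv] add [usnue] -> 7 lines: ihs wprkc mhpb gubm usnue tmlz bbsb
Hunk 6: at line 2 remove [mhpb,gubm] add [kowr] -> 6 lines: ihs wprkc kowr usnue tmlz bbsb
Hunk 7: at line 1 remove [kowr,usnue] add [srcz] -> 5 lines: ihs wprkc srcz tmlz bbsb

Answer: ihs
wprkc
srcz
tmlz
bbsb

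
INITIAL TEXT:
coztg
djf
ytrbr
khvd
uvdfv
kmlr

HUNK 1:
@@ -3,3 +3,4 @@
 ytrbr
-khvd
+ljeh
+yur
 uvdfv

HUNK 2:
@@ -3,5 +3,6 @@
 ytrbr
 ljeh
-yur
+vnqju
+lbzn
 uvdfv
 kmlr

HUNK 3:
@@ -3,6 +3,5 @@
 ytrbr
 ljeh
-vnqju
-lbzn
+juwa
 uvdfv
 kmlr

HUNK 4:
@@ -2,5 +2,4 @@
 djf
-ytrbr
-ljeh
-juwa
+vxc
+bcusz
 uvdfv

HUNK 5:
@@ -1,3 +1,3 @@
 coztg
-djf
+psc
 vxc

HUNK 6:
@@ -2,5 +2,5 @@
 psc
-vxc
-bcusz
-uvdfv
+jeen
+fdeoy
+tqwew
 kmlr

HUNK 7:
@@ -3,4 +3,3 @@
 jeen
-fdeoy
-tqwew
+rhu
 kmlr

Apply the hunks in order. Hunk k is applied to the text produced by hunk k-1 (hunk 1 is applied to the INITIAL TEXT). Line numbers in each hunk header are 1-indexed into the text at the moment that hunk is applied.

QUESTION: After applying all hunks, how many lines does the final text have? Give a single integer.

Hunk 1: at line 3 remove [khvd] add [ljeh,yur] -> 7 lines: coztg djf ytrbr ljeh yur uvdfv kmlr
Hunk 2: at line 3 remove [yur] add [vnqju,lbzn] -> 8 lines: coztg djf ytrbr ljeh vnqju lbzn uvdfv kmlr
Hunk 3: at line 3 remove [vnqju,lbzn] add [juwa] -> 7 lines: coztg djf ytrbr ljeh juwa uvdfv kmlr
Hunk 4: at line 2 remove [ytrbr,ljeh,juwa] add [vxc,bcusz] -> 6 lines: coztg djf vxc bcusz uvdfv kmlr
Hunk 5: at line 1 remove [djf] add [psc] -> 6 lines: coztg psc vxc bcusz uvdfv kmlr
Hunk 6: at line 2 remove [vxc,bcusz,uvdfv] add [jeen,fdeoy,tqwew] -> 6 lines: coztg psc jeen fdeoy tqwew kmlr
Hunk 7: at line 3 remove [fdeoy,tqwew] add [rhu] -> 5 lines: coztg psc jeen rhu kmlr
Final line count: 5

Answer: 5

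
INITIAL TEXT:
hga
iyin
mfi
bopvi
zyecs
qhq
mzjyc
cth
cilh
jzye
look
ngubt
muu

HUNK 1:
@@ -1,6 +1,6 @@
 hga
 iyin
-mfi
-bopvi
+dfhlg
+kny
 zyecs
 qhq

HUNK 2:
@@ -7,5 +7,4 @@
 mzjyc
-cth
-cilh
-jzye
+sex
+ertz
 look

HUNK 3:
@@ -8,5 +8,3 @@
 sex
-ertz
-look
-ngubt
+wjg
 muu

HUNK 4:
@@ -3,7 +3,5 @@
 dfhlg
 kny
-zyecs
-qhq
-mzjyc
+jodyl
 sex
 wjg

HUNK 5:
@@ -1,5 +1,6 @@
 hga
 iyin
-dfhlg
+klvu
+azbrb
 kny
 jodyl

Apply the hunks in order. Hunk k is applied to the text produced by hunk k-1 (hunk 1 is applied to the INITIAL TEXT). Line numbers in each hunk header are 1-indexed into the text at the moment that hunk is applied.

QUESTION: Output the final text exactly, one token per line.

Hunk 1: at line 1 remove [mfi,bopvi] add [dfhlg,kny] -> 13 lines: hga iyin dfhlg kny zyecs qhq mzjyc cth cilh jzye look ngubt muu
Hunk 2: at line 7 remove [cth,cilh,jzye] add [sex,ertz] -> 12 lines: hga iyin dfhlg kny zyecs qhq mzjyc sex ertz look ngubt muu
Hunk 3: at line 8 remove [ertz,look,ngubt] add [wjg] -> 10 lines: hga iyin dfhlg kny zyecs qhq mzjyc sex wjg muu
Hunk 4: at line 3 remove [zyecs,qhq,mzjyc] add [jodyl] -> 8 lines: hga iyin dfhlg kny jodyl sex wjg muu
Hunk 5: at line 1 remove [dfhlg] add [klvu,azbrb] -> 9 lines: hga iyin klvu azbrb kny jodyl sex wjg muu

Answer: hga
iyin
klvu
azbrb
kny
jodyl
sex
wjg
muu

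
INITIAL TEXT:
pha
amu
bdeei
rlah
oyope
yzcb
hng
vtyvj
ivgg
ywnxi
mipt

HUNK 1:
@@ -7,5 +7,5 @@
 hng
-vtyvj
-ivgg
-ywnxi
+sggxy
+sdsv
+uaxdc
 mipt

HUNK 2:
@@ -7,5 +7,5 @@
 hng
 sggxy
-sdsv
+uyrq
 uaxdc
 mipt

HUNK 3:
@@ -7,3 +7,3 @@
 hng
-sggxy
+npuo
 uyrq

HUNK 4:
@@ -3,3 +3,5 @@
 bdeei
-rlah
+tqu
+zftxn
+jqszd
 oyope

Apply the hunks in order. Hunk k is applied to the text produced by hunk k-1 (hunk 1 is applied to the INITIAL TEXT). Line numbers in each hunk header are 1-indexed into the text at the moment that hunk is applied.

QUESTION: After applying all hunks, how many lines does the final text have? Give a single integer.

Hunk 1: at line 7 remove [vtyvj,ivgg,ywnxi] add [sggxy,sdsv,uaxdc] -> 11 lines: pha amu bdeei rlah oyope yzcb hng sggxy sdsv uaxdc mipt
Hunk 2: at line 7 remove [sdsv] add [uyrq] -> 11 lines: pha amu bdeei rlah oyope yzcb hng sggxy uyrq uaxdc mipt
Hunk 3: at line 7 remove [sggxy] add [npuo] -> 11 lines: pha amu bdeei rlah oyope yzcb hng npuo uyrq uaxdc mipt
Hunk 4: at line 3 remove [rlah] add [tqu,zftxn,jqszd] -> 13 lines: pha amu bdeei tqu zftxn jqszd oyope yzcb hng npuo uyrq uaxdc mipt
Final line count: 13

Answer: 13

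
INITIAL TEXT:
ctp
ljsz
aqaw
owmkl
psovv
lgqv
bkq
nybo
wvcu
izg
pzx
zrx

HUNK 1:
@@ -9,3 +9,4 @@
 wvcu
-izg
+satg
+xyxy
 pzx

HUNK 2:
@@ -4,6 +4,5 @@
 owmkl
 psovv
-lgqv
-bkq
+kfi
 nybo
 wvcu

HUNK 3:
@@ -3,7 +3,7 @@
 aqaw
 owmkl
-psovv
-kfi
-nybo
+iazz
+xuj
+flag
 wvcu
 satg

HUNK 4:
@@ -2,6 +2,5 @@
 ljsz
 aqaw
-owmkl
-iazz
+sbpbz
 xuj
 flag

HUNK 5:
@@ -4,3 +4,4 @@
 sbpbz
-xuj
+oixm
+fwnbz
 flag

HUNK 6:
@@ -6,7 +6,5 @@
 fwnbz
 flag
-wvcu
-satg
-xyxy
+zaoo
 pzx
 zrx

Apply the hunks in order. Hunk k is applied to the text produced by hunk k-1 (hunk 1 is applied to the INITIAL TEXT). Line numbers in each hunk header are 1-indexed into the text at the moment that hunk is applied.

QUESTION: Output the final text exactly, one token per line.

Hunk 1: at line 9 remove [izg] add [satg,xyxy] -> 13 lines: ctp ljsz aqaw owmkl psovv lgqv bkq nybo wvcu satg xyxy pzx zrx
Hunk 2: at line 4 remove [lgqv,bkq] add [kfi] -> 12 lines: ctp ljsz aqaw owmkl psovv kfi nybo wvcu satg xyxy pzx zrx
Hunk 3: at line 3 remove [psovv,kfi,nybo] add [iazz,xuj,flag] -> 12 lines: ctp ljsz aqaw owmkl iazz xuj flag wvcu satg xyxy pzx zrx
Hunk 4: at line 2 remove [owmkl,iazz] add [sbpbz] -> 11 lines: ctp ljsz aqaw sbpbz xuj flag wvcu satg xyxy pzx zrx
Hunk 5: at line 4 remove [xuj] add [oixm,fwnbz] -> 12 lines: ctp ljsz aqaw sbpbz oixm fwnbz flag wvcu satg xyxy pzx zrx
Hunk 6: at line 6 remove [wvcu,satg,xyxy] add [zaoo] -> 10 lines: ctp ljsz aqaw sbpbz oixm fwnbz flag zaoo pzx zrx

Answer: ctp
ljsz
aqaw
sbpbz
oixm
fwnbz
flag
zaoo
pzx
zrx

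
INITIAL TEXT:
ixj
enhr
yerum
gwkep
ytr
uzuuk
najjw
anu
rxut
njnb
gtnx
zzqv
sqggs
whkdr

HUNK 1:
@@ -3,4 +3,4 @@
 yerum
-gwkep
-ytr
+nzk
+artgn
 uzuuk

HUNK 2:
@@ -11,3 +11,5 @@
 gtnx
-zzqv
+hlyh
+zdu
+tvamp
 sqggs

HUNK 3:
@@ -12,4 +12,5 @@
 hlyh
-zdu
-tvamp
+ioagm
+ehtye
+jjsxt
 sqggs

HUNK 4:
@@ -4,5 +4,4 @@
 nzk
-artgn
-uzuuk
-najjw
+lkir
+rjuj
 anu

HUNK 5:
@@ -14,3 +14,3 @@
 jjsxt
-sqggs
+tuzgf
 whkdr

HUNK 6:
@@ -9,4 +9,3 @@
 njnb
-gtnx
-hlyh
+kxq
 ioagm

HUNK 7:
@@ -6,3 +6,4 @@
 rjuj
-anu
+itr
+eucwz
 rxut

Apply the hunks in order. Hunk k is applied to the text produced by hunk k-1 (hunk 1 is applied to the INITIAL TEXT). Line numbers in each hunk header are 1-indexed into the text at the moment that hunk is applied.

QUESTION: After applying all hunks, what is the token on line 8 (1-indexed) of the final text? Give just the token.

Hunk 1: at line 3 remove [gwkep,ytr] add [nzk,artgn] -> 14 lines: ixj enhr yerum nzk artgn uzuuk najjw anu rxut njnb gtnx zzqv sqggs whkdr
Hunk 2: at line 11 remove [zzqv] add [hlyh,zdu,tvamp] -> 16 lines: ixj enhr yerum nzk artgn uzuuk najjw anu rxut njnb gtnx hlyh zdu tvamp sqggs whkdr
Hunk 3: at line 12 remove [zdu,tvamp] add [ioagm,ehtye,jjsxt] -> 17 lines: ixj enhr yerum nzk artgn uzuuk najjw anu rxut njnb gtnx hlyh ioagm ehtye jjsxt sqggs whkdr
Hunk 4: at line 4 remove [artgn,uzuuk,najjw] add [lkir,rjuj] -> 16 lines: ixj enhr yerum nzk lkir rjuj anu rxut njnb gtnx hlyh ioagm ehtye jjsxt sqggs whkdr
Hunk 5: at line 14 remove [sqggs] add [tuzgf] -> 16 lines: ixj enhr yerum nzk lkir rjuj anu rxut njnb gtnx hlyh ioagm ehtye jjsxt tuzgf whkdr
Hunk 6: at line 9 remove [gtnx,hlyh] add [kxq] -> 15 lines: ixj enhr yerum nzk lkir rjuj anu rxut njnb kxq ioagm ehtye jjsxt tuzgf whkdr
Hunk 7: at line 6 remove [anu] add [itr,eucwz] -> 16 lines: ixj enhr yerum nzk lkir rjuj itr eucwz rxut njnb kxq ioagm ehtye jjsxt tuzgf whkdr
Final line 8: eucwz

Answer: eucwz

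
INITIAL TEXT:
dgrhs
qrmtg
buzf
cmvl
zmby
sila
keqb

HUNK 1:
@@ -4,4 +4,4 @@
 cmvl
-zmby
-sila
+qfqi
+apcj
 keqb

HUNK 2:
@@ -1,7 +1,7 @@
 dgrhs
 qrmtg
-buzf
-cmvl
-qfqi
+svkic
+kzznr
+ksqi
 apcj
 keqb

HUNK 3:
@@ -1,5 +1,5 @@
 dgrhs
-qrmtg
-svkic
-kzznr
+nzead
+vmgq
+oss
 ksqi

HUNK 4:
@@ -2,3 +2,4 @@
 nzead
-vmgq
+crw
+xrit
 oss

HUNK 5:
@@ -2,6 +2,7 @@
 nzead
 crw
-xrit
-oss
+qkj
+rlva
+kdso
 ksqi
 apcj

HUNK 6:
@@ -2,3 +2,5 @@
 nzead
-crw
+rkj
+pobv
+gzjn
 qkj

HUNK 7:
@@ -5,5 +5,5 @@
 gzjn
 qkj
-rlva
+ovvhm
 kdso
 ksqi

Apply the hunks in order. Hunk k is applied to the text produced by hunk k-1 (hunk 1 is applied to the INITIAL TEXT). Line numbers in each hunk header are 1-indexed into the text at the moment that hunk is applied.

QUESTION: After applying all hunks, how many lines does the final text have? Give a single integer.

Answer: 11

Derivation:
Hunk 1: at line 4 remove [zmby,sila] add [qfqi,apcj] -> 7 lines: dgrhs qrmtg buzf cmvl qfqi apcj keqb
Hunk 2: at line 1 remove [buzf,cmvl,qfqi] add [svkic,kzznr,ksqi] -> 7 lines: dgrhs qrmtg svkic kzznr ksqi apcj keqb
Hunk 3: at line 1 remove [qrmtg,svkic,kzznr] add [nzead,vmgq,oss] -> 7 lines: dgrhs nzead vmgq oss ksqi apcj keqb
Hunk 4: at line 2 remove [vmgq] add [crw,xrit] -> 8 lines: dgrhs nzead crw xrit oss ksqi apcj keqb
Hunk 5: at line 2 remove [xrit,oss] add [qkj,rlva,kdso] -> 9 lines: dgrhs nzead crw qkj rlva kdso ksqi apcj keqb
Hunk 6: at line 2 remove [crw] add [rkj,pobv,gzjn] -> 11 lines: dgrhs nzead rkj pobv gzjn qkj rlva kdso ksqi apcj keqb
Hunk 7: at line 5 remove [rlva] add [ovvhm] -> 11 lines: dgrhs nzead rkj pobv gzjn qkj ovvhm kdso ksqi apcj keqb
Final line count: 11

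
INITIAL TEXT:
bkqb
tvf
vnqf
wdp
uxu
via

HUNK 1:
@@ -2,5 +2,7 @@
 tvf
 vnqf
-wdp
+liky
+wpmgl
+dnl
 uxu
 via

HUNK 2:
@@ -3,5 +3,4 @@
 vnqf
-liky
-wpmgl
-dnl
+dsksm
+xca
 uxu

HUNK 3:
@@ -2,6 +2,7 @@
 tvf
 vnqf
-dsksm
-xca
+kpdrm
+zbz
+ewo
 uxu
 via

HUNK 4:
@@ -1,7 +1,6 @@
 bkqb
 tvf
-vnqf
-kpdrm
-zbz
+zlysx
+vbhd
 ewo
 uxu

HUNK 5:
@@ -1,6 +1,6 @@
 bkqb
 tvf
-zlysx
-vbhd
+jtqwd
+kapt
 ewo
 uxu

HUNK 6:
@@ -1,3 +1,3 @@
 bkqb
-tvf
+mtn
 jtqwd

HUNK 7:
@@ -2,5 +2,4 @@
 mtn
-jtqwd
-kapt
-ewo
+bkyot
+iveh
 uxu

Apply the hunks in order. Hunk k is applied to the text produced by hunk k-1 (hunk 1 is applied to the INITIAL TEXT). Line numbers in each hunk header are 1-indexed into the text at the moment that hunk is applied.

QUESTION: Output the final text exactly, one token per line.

Answer: bkqb
mtn
bkyot
iveh
uxu
via

Derivation:
Hunk 1: at line 2 remove [wdp] add [liky,wpmgl,dnl] -> 8 lines: bkqb tvf vnqf liky wpmgl dnl uxu via
Hunk 2: at line 3 remove [liky,wpmgl,dnl] add [dsksm,xca] -> 7 lines: bkqb tvf vnqf dsksm xca uxu via
Hunk 3: at line 2 remove [dsksm,xca] add [kpdrm,zbz,ewo] -> 8 lines: bkqb tvf vnqf kpdrm zbz ewo uxu via
Hunk 4: at line 1 remove [vnqf,kpdrm,zbz] add [zlysx,vbhd] -> 7 lines: bkqb tvf zlysx vbhd ewo uxu via
Hunk 5: at line 1 remove [zlysx,vbhd] add [jtqwd,kapt] -> 7 lines: bkqb tvf jtqwd kapt ewo uxu via
Hunk 6: at line 1 remove [tvf] add [mtn] -> 7 lines: bkqb mtn jtqwd kapt ewo uxu via
Hunk 7: at line 2 remove [jtqwd,kapt,ewo] add [bkyot,iveh] -> 6 lines: bkqb mtn bkyot iveh uxu via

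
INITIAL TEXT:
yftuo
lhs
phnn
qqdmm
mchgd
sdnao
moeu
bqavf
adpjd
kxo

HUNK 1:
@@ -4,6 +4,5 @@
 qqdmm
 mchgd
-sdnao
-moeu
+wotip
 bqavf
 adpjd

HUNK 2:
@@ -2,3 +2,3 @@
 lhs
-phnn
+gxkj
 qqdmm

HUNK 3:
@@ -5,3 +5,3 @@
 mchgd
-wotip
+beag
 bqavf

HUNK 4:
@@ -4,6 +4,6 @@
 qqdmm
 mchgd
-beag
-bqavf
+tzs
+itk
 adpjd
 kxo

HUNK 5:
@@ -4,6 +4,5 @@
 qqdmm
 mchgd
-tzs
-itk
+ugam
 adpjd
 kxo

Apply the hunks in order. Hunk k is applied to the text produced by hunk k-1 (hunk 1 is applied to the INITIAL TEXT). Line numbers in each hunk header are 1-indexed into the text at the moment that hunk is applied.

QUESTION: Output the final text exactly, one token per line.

Answer: yftuo
lhs
gxkj
qqdmm
mchgd
ugam
adpjd
kxo

Derivation:
Hunk 1: at line 4 remove [sdnao,moeu] add [wotip] -> 9 lines: yftuo lhs phnn qqdmm mchgd wotip bqavf adpjd kxo
Hunk 2: at line 2 remove [phnn] add [gxkj] -> 9 lines: yftuo lhs gxkj qqdmm mchgd wotip bqavf adpjd kxo
Hunk 3: at line 5 remove [wotip] add [beag] -> 9 lines: yftuo lhs gxkj qqdmm mchgd beag bqavf adpjd kxo
Hunk 4: at line 4 remove [beag,bqavf] add [tzs,itk] -> 9 lines: yftuo lhs gxkj qqdmm mchgd tzs itk adpjd kxo
Hunk 5: at line 4 remove [tzs,itk] add [ugam] -> 8 lines: yftuo lhs gxkj qqdmm mchgd ugam adpjd kxo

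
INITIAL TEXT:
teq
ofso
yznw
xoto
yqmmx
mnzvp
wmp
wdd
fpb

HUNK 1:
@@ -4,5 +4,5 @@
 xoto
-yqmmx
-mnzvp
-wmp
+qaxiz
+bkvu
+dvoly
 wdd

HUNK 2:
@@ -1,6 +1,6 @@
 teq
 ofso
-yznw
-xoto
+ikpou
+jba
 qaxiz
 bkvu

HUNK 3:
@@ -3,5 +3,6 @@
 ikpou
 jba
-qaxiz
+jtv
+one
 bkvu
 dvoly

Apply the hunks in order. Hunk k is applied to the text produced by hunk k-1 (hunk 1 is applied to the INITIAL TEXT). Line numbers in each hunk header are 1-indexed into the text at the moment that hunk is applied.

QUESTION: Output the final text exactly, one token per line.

Answer: teq
ofso
ikpou
jba
jtv
one
bkvu
dvoly
wdd
fpb

Derivation:
Hunk 1: at line 4 remove [yqmmx,mnzvp,wmp] add [qaxiz,bkvu,dvoly] -> 9 lines: teq ofso yznw xoto qaxiz bkvu dvoly wdd fpb
Hunk 2: at line 1 remove [yznw,xoto] add [ikpou,jba] -> 9 lines: teq ofso ikpou jba qaxiz bkvu dvoly wdd fpb
Hunk 3: at line 3 remove [qaxiz] add [jtv,one] -> 10 lines: teq ofso ikpou jba jtv one bkvu dvoly wdd fpb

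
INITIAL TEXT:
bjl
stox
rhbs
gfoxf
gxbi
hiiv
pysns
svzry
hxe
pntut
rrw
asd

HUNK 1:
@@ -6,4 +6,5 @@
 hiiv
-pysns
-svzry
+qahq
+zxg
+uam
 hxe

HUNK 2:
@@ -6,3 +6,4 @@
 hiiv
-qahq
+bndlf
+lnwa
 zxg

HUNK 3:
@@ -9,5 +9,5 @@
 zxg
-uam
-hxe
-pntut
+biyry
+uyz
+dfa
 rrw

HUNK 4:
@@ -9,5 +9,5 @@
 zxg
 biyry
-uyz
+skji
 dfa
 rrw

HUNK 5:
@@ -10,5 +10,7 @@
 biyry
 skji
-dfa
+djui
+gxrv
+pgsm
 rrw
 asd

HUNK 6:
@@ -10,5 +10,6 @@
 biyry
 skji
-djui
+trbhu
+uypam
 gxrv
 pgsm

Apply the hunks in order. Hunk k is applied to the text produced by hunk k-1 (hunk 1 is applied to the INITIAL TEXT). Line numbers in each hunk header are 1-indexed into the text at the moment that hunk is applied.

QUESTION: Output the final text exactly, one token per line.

Answer: bjl
stox
rhbs
gfoxf
gxbi
hiiv
bndlf
lnwa
zxg
biyry
skji
trbhu
uypam
gxrv
pgsm
rrw
asd

Derivation:
Hunk 1: at line 6 remove [pysns,svzry] add [qahq,zxg,uam] -> 13 lines: bjl stox rhbs gfoxf gxbi hiiv qahq zxg uam hxe pntut rrw asd
Hunk 2: at line 6 remove [qahq] add [bndlf,lnwa] -> 14 lines: bjl stox rhbs gfoxf gxbi hiiv bndlf lnwa zxg uam hxe pntut rrw asd
Hunk 3: at line 9 remove [uam,hxe,pntut] add [biyry,uyz,dfa] -> 14 lines: bjl stox rhbs gfoxf gxbi hiiv bndlf lnwa zxg biyry uyz dfa rrw asd
Hunk 4: at line 9 remove [uyz] add [skji] -> 14 lines: bjl stox rhbs gfoxf gxbi hiiv bndlf lnwa zxg biyry skji dfa rrw asd
Hunk 5: at line 10 remove [dfa] add [djui,gxrv,pgsm] -> 16 lines: bjl stox rhbs gfoxf gxbi hiiv bndlf lnwa zxg biyry skji djui gxrv pgsm rrw asd
Hunk 6: at line 10 remove [djui] add [trbhu,uypam] -> 17 lines: bjl stox rhbs gfoxf gxbi hiiv bndlf lnwa zxg biyry skji trbhu uypam gxrv pgsm rrw asd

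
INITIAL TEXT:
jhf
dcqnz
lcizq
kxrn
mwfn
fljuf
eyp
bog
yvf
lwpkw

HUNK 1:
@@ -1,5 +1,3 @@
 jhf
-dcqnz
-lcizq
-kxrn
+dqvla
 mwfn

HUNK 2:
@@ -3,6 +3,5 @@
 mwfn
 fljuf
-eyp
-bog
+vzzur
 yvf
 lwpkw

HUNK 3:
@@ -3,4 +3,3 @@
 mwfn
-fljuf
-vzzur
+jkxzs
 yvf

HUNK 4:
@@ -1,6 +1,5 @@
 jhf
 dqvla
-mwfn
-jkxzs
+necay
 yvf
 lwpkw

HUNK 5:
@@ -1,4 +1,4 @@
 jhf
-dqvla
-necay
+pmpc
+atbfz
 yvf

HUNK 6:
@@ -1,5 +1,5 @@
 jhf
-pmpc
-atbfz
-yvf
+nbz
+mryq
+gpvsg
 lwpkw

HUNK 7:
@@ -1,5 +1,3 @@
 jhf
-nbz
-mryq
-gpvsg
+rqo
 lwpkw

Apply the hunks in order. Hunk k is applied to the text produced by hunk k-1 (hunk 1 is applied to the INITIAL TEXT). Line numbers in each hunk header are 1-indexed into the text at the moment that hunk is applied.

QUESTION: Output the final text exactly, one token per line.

Answer: jhf
rqo
lwpkw

Derivation:
Hunk 1: at line 1 remove [dcqnz,lcizq,kxrn] add [dqvla] -> 8 lines: jhf dqvla mwfn fljuf eyp bog yvf lwpkw
Hunk 2: at line 3 remove [eyp,bog] add [vzzur] -> 7 lines: jhf dqvla mwfn fljuf vzzur yvf lwpkw
Hunk 3: at line 3 remove [fljuf,vzzur] add [jkxzs] -> 6 lines: jhf dqvla mwfn jkxzs yvf lwpkw
Hunk 4: at line 1 remove [mwfn,jkxzs] add [necay] -> 5 lines: jhf dqvla necay yvf lwpkw
Hunk 5: at line 1 remove [dqvla,necay] add [pmpc,atbfz] -> 5 lines: jhf pmpc atbfz yvf lwpkw
Hunk 6: at line 1 remove [pmpc,atbfz,yvf] add [nbz,mryq,gpvsg] -> 5 lines: jhf nbz mryq gpvsg lwpkw
Hunk 7: at line 1 remove [nbz,mryq,gpvsg] add [rqo] -> 3 lines: jhf rqo lwpkw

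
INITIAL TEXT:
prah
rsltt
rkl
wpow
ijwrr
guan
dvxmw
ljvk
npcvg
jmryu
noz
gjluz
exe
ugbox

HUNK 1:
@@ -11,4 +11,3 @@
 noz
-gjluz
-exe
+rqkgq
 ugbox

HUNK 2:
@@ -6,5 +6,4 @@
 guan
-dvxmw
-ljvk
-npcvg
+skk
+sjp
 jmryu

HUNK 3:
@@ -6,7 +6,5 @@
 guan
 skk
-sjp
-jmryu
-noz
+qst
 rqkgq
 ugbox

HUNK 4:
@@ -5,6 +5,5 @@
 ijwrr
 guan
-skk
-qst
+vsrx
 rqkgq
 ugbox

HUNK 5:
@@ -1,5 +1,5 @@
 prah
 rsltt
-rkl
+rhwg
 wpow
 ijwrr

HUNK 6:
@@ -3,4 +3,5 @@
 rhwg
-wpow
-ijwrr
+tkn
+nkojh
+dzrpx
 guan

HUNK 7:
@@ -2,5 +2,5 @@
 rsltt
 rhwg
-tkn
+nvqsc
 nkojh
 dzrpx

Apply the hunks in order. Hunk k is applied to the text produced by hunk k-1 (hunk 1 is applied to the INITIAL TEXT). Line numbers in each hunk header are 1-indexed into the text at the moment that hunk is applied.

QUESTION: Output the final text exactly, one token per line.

Answer: prah
rsltt
rhwg
nvqsc
nkojh
dzrpx
guan
vsrx
rqkgq
ugbox

Derivation:
Hunk 1: at line 11 remove [gjluz,exe] add [rqkgq] -> 13 lines: prah rsltt rkl wpow ijwrr guan dvxmw ljvk npcvg jmryu noz rqkgq ugbox
Hunk 2: at line 6 remove [dvxmw,ljvk,npcvg] add [skk,sjp] -> 12 lines: prah rsltt rkl wpow ijwrr guan skk sjp jmryu noz rqkgq ugbox
Hunk 3: at line 6 remove [sjp,jmryu,noz] add [qst] -> 10 lines: prah rsltt rkl wpow ijwrr guan skk qst rqkgq ugbox
Hunk 4: at line 5 remove [skk,qst] add [vsrx] -> 9 lines: prah rsltt rkl wpow ijwrr guan vsrx rqkgq ugbox
Hunk 5: at line 1 remove [rkl] add [rhwg] -> 9 lines: prah rsltt rhwg wpow ijwrr guan vsrx rqkgq ugbox
Hunk 6: at line 3 remove [wpow,ijwrr] add [tkn,nkojh,dzrpx] -> 10 lines: prah rsltt rhwg tkn nkojh dzrpx guan vsrx rqkgq ugbox
Hunk 7: at line 2 remove [tkn] add [nvqsc] -> 10 lines: prah rsltt rhwg nvqsc nkojh dzrpx guan vsrx rqkgq ugbox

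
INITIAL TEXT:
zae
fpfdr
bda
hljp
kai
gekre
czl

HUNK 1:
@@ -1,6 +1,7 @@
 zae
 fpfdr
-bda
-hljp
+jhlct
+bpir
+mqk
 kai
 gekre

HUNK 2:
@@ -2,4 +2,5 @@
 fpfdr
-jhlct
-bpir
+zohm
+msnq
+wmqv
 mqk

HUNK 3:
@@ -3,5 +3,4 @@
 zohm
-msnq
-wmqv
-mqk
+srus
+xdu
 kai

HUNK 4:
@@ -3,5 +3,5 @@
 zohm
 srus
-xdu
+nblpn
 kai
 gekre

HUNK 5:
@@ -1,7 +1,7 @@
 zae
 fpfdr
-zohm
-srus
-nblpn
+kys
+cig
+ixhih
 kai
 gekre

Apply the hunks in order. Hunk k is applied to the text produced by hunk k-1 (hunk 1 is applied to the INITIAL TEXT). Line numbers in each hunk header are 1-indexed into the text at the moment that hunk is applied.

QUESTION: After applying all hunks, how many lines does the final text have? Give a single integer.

Answer: 8

Derivation:
Hunk 1: at line 1 remove [bda,hljp] add [jhlct,bpir,mqk] -> 8 lines: zae fpfdr jhlct bpir mqk kai gekre czl
Hunk 2: at line 2 remove [jhlct,bpir] add [zohm,msnq,wmqv] -> 9 lines: zae fpfdr zohm msnq wmqv mqk kai gekre czl
Hunk 3: at line 3 remove [msnq,wmqv,mqk] add [srus,xdu] -> 8 lines: zae fpfdr zohm srus xdu kai gekre czl
Hunk 4: at line 3 remove [xdu] add [nblpn] -> 8 lines: zae fpfdr zohm srus nblpn kai gekre czl
Hunk 5: at line 1 remove [zohm,srus,nblpn] add [kys,cig,ixhih] -> 8 lines: zae fpfdr kys cig ixhih kai gekre czl
Final line count: 8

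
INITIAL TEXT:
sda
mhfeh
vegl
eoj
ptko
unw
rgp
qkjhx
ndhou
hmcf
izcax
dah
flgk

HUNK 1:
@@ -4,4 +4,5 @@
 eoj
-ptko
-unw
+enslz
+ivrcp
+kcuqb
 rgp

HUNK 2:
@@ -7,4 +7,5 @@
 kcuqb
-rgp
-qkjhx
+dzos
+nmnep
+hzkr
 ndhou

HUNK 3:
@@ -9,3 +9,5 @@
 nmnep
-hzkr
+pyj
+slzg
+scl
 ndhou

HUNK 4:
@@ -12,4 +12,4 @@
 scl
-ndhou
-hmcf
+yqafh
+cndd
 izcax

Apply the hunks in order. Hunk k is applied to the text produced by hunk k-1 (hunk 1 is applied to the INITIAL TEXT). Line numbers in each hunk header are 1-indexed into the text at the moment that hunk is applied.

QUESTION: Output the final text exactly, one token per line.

Answer: sda
mhfeh
vegl
eoj
enslz
ivrcp
kcuqb
dzos
nmnep
pyj
slzg
scl
yqafh
cndd
izcax
dah
flgk

Derivation:
Hunk 1: at line 4 remove [ptko,unw] add [enslz,ivrcp,kcuqb] -> 14 lines: sda mhfeh vegl eoj enslz ivrcp kcuqb rgp qkjhx ndhou hmcf izcax dah flgk
Hunk 2: at line 7 remove [rgp,qkjhx] add [dzos,nmnep,hzkr] -> 15 lines: sda mhfeh vegl eoj enslz ivrcp kcuqb dzos nmnep hzkr ndhou hmcf izcax dah flgk
Hunk 3: at line 9 remove [hzkr] add [pyj,slzg,scl] -> 17 lines: sda mhfeh vegl eoj enslz ivrcp kcuqb dzos nmnep pyj slzg scl ndhou hmcf izcax dah flgk
Hunk 4: at line 12 remove [ndhou,hmcf] add [yqafh,cndd] -> 17 lines: sda mhfeh vegl eoj enslz ivrcp kcuqb dzos nmnep pyj slzg scl yqafh cndd izcax dah flgk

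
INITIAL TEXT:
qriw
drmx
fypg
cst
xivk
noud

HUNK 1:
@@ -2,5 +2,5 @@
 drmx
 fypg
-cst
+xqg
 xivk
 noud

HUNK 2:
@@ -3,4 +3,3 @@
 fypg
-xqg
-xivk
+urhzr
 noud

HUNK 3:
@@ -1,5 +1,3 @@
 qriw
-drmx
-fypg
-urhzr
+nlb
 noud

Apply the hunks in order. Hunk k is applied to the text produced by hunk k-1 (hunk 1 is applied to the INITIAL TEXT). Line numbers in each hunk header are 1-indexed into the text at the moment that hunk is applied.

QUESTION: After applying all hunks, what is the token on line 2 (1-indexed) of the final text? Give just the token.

Answer: nlb

Derivation:
Hunk 1: at line 2 remove [cst] add [xqg] -> 6 lines: qriw drmx fypg xqg xivk noud
Hunk 2: at line 3 remove [xqg,xivk] add [urhzr] -> 5 lines: qriw drmx fypg urhzr noud
Hunk 3: at line 1 remove [drmx,fypg,urhzr] add [nlb] -> 3 lines: qriw nlb noud
Final line 2: nlb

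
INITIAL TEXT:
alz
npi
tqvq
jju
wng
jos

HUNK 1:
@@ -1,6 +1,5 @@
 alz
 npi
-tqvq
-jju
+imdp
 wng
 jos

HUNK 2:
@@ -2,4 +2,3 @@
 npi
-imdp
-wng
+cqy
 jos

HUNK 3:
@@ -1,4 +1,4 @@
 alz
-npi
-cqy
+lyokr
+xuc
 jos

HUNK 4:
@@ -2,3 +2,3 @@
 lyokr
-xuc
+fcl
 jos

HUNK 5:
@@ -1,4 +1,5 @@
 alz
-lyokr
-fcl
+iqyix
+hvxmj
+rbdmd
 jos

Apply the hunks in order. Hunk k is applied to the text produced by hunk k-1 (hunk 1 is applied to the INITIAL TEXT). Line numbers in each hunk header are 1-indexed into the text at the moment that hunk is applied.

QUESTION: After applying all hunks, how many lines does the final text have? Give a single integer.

Hunk 1: at line 1 remove [tqvq,jju] add [imdp] -> 5 lines: alz npi imdp wng jos
Hunk 2: at line 2 remove [imdp,wng] add [cqy] -> 4 lines: alz npi cqy jos
Hunk 3: at line 1 remove [npi,cqy] add [lyokr,xuc] -> 4 lines: alz lyokr xuc jos
Hunk 4: at line 2 remove [xuc] add [fcl] -> 4 lines: alz lyokr fcl jos
Hunk 5: at line 1 remove [lyokr,fcl] add [iqyix,hvxmj,rbdmd] -> 5 lines: alz iqyix hvxmj rbdmd jos
Final line count: 5

Answer: 5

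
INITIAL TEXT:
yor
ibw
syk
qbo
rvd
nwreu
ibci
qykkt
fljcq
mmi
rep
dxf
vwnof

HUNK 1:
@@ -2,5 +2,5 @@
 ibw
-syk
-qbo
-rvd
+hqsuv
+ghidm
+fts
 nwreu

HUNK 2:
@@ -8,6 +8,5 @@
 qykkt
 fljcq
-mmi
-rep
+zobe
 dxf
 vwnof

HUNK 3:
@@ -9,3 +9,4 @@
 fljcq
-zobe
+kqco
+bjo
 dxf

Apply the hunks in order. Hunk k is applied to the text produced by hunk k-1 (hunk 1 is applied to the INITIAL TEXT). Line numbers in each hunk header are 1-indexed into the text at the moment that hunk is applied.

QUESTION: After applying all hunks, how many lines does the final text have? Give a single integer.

Answer: 13

Derivation:
Hunk 1: at line 2 remove [syk,qbo,rvd] add [hqsuv,ghidm,fts] -> 13 lines: yor ibw hqsuv ghidm fts nwreu ibci qykkt fljcq mmi rep dxf vwnof
Hunk 2: at line 8 remove [mmi,rep] add [zobe] -> 12 lines: yor ibw hqsuv ghidm fts nwreu ibci qykkt fljcq zobe dxf vwnof
Hunk 3: at line 9 remove [zobe] add [kqco,bjo] -> 13 lines: yor ibw hqsuv ghidm fts nwreu ibci qykkt fljcq kqco bjo dxf vwnof
Final line count: 13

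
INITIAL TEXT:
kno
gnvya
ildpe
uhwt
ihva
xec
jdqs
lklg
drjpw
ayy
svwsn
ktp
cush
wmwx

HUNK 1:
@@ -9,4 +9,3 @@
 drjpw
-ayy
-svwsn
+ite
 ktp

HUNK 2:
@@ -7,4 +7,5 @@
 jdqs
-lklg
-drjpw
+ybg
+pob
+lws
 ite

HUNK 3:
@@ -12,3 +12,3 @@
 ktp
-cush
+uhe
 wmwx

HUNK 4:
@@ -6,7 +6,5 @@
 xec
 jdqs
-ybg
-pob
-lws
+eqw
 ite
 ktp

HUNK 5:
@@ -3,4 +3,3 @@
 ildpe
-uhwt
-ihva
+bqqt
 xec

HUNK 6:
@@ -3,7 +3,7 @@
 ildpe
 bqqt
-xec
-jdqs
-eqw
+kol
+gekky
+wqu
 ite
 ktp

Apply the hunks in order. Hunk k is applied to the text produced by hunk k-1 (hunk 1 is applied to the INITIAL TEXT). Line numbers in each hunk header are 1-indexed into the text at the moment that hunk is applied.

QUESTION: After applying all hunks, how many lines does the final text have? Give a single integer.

Hunk 1: at line 9 remove [ayy,svwsn] add [ite] -> 13 lines: kno gnvya ildpe uhwt ihva xec jdqs lklg drjpw ite ktp cush wmwx
Hunk 2: at line 7 remove [lklg,drjpw] add [ybg,pob,lws] -> 14 lines: kno gnvya ildpe uhwt ihva xec jdqs ybg pob lws ite ktp cush wmwx
Hunk 3: at line 12 remove [cush] add [uhe] -> 14 lines: kno gnvya ildpe uhwt ihva xec jdqs ybg pob lws ite ktp uhe wmwx
Hunk 4: at line 6 remove [ybg,pob,lws] add [eqw] -> 12 lines: kno gnvya ildpe uhwt ihva xec jdqs eqw ite ktp uhe wmwx
Hunk 5: at line 3 remove [uhwt,ihva] add [bqqt] -> 11 lines: kno gnvya ildpe bqqt xec jdqs eqw ite ktp uhe wmwx
Hunk 6: at line 3 remove [xec,jdqs,eqw] add [kol,gekky,wqu] -> 11 lines: kno gnvya ildpe bqqt kol gekky wqu ite ktp uhe wmwx
Final line count: 11

Answer: 11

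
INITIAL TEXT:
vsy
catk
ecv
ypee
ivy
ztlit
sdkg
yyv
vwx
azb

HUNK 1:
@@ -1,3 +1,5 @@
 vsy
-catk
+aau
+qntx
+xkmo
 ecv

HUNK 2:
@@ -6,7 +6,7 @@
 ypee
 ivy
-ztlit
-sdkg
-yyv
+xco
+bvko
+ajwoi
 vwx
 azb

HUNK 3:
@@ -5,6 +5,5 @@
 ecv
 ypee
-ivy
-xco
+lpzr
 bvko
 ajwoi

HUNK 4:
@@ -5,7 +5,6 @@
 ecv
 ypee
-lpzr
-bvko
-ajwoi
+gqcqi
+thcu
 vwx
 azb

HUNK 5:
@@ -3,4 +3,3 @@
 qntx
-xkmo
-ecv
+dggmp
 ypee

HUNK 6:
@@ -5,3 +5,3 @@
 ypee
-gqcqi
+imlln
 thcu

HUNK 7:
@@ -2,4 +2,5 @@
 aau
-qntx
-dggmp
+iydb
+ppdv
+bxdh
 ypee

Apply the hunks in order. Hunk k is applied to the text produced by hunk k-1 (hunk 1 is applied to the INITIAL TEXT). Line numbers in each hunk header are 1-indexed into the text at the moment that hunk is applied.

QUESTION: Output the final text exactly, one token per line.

Answer: vsy
aau
iydb
ppdv
bxdh
ypee
imlln
thcu
vwx
azb

Derivation:
Hunk 1: at line 1 remove [catk] add [aau,qntx,xkmo] -> 12 lines: vsy aau qntx xkmo ecv ypee ivy ztlit sdkg yyv vwx azb
Hunk 2: at line 6 remove [ztlit,sdkg,yyv] add [xco,bvko,ajwoi] -> 12 lines: vsy aau qntx xkmo ecv ypee ivy xco bvko ajwoi vwx azb
Hunk 3: at line 5 remove [ivy,xco] add [lpzr] -> 11 lines: vsy aau qntx xkmo ecv ypee lpzr bvko ajwoi vwx azb
Hunk 4: at line 5 remove [lpzr,bvko,ajwoi] add [gqcqi,thcu] -> 10 lines: vsy aau qntx xkmo ecv ypee gqcqi thcu vwx azb
Hunk 5: at line 3 remove [xkmo,ecv] add [dggmp] -> 9 lines: vsy aau qntx dggmp ypee gqcqi thcu vwx azb
Hunk 6: at line 5 remove [gqcqi] add [imlln] -> 9 lines: vsy aau qntx dggmp ypee imlln thcu vwx azb
Hunk 7: at line 2 remove [qntx,dggmp] add [iydb,ppdv,bxdh] -> 10 lines: vsy aau iydb ppdv bxdh ypee imlln thcu vwx azb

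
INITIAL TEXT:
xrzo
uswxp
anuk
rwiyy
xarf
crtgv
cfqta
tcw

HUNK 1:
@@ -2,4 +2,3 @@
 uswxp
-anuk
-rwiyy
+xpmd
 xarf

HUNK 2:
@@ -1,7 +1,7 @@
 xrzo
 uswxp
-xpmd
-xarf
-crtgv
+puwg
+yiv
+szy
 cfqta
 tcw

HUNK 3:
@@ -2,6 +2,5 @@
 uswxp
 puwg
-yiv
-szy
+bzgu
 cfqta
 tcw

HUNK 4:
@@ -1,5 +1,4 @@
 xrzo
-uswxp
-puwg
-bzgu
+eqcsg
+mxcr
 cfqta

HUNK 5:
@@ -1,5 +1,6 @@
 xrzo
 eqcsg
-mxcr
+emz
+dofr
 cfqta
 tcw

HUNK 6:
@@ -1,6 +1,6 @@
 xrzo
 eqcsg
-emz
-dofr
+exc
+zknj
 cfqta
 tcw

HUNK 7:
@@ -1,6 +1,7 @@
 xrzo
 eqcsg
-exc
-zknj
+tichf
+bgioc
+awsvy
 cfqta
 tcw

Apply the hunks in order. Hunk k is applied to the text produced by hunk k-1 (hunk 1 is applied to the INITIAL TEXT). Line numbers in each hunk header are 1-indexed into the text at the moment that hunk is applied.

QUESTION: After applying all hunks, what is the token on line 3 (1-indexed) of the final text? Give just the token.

Hunk 1: at line 2 remove [anuk,rwiyy] add [xpmd] -> 7 lines: xrzo uswxp xpmd xarf crtgv cfqta tcw
Hunk 2: at line 1 remove [xpmd,xarf,crtgv] add [puwg,yiv,szy] -> 7 lines: xrzo uswxp puwg yiv szy cfqta tcw
Hunk 3: at line 2 remove [yiv,szy] add [bzgu] -> 6 lines: xrzo uswxp puwg bzgu cfqta tcw
Hunk 4: at line 1 remove [uswxp,puwg,bzgu] add [eqcsg,mxcr] -> 5 lines: xrzo eqcsg mxcr cfqta tcw
Hunk 5: at line 1 remove [mxcr] add [emz,dofr] -> 6 lines: xrzo eqcsg emz dofr cfqta tcw
Hunk 6: at line 1 remove [emz,dofr] add [exc,zknj] -> 6 lines: xrzo eqcsg exc zknj cfqta tcw
Hunk 7: at line 1 remove [exc,zknj] add [tichf,bgioc,awsvy] -> 7 lines: xrzo eqcsg tichf bgioc awsvy cfqta tcw
Final line 3: tichf

Answer: tichf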